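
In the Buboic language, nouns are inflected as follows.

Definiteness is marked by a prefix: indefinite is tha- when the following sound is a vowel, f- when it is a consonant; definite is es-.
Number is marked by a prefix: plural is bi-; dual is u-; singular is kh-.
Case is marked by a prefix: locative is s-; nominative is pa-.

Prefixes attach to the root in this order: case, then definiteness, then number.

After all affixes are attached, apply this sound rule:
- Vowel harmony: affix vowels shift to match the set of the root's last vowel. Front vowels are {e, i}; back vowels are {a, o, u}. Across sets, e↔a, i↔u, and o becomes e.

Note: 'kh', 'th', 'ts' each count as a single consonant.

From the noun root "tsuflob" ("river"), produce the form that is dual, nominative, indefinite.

Attach case nominative pa- → patsuflob.
Attach definiteness indefinite f- (before consonant 'p') → fpatsuflob.
Attach number dual u- → ufpatsuflob.
Vowel harmony: no change.

ufpatsuflob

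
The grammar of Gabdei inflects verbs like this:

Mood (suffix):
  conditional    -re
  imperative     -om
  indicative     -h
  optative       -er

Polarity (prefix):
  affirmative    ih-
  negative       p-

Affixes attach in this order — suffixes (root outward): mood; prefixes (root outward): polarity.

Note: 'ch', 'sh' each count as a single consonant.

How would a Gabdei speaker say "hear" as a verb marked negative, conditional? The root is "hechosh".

phechoshre

Attach mood conditional -re → hechoshre.
Attach polarity negative p- → phechoshre.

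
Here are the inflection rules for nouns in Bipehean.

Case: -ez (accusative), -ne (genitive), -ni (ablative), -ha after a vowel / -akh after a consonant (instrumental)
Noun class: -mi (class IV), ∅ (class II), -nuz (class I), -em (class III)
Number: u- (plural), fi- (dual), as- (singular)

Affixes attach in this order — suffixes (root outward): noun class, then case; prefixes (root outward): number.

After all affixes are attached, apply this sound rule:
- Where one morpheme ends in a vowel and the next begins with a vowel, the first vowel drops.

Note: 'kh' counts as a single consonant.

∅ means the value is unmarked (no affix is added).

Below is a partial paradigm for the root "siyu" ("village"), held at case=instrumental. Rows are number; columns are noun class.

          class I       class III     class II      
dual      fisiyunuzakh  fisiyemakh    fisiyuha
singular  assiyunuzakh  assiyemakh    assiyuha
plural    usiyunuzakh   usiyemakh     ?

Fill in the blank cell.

noun class = class II: zero marking, form stays siyu.
Attach number plural u- → usiyu.
Attach case instrumental -ha (after vowel 'u') → usiyuha.
Vowel deletion: no change.

usiyuha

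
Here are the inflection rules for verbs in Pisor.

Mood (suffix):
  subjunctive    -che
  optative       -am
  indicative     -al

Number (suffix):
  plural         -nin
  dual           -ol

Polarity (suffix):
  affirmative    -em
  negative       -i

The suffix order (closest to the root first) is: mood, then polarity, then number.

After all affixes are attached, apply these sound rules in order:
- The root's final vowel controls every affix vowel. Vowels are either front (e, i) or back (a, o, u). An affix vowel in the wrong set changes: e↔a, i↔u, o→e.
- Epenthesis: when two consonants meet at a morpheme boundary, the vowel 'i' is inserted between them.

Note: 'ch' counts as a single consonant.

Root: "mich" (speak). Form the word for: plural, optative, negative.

Attach mood optative -am → micham.
Attach polarity negative -i → michami.
Attach number plural -nin → michaminin.
Apply vowel harmony: michaminin → micheminin.
Epenthesis: no change.

micheminin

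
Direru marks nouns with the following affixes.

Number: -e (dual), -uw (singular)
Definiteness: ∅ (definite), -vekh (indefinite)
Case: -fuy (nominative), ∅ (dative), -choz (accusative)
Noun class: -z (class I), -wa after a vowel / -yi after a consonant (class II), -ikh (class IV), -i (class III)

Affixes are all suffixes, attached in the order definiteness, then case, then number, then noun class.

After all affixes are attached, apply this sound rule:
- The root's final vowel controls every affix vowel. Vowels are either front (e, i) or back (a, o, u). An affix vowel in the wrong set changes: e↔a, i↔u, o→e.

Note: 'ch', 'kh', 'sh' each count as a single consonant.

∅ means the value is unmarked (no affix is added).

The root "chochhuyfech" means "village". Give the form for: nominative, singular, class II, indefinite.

chochhuyfechvekhfiyiwyi

Attach definiteness indefinite -vekh → chochhuyfechvekh.
Attach case nominative -fuy → chochhuyfechvekhfuy.
Attach number singular -uw → chochhuyfechvekhfuyuw.
Attach noun class class II -yi (after consonant 'w') → chochhuyfechvekhfuyuwyi.
Apply vowel harmony: chochhuyfechvekhfuyuwyi → chochhuyfechvekhfiyiwyi.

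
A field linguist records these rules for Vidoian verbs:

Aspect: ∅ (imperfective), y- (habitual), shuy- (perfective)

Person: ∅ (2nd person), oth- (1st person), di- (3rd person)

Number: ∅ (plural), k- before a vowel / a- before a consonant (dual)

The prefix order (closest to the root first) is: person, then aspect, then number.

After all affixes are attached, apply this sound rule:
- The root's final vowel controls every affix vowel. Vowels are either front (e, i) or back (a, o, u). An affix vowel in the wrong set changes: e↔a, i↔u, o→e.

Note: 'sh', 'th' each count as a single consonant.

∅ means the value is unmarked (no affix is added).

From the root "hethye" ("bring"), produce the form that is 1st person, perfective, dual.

eshiyethhethye

Attach person 1st person oth- → othhethye.
Attach aspect perfective shuy- → shuyothhethye.
Attach number dual a- (before consonant 'sh') → ashuyothhethye.
Apply vowel harmony: ashuyothhethye → eshiyethhethye.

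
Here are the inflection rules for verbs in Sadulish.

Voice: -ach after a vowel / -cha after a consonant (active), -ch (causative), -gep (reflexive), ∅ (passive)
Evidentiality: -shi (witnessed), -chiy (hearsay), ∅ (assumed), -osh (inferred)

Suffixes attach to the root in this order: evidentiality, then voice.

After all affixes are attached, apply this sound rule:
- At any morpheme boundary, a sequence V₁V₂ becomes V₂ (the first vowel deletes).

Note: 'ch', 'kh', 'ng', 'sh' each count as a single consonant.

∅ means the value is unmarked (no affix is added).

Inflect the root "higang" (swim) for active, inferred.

Attach evidentiality inferred -osh → higangosh.
Attach voice active -cha (after consonant 'sh') → higangoshcha.
Vowel deletion: no change.

higangoshcha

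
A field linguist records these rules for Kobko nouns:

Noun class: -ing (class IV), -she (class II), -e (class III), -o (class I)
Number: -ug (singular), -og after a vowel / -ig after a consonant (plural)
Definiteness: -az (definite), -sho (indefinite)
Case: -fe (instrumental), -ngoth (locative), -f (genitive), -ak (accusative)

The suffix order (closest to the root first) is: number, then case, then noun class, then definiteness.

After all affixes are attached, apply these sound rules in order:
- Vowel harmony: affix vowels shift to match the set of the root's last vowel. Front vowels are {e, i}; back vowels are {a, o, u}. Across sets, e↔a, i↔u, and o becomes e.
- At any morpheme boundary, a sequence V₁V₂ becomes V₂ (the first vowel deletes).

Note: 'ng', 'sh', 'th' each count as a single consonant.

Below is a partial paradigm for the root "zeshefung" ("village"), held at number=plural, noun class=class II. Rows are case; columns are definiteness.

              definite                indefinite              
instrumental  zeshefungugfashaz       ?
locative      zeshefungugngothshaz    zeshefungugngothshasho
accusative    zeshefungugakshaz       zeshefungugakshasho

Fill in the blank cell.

zeshefungugfashasho

Attach number plural -ig (after consonant 'ng') → zeshefungig.
Attach case instrumental -fe → zeshefungigfe.
Attach noun class class II -she → zeshefungigfeshe.
Attach definiteness indefinite -sho → zeshefungigfeshesho.
Apply vowel harmony: zeshefungigfeshesho → zeshefungugfashasho.
Vowel deletion: no change.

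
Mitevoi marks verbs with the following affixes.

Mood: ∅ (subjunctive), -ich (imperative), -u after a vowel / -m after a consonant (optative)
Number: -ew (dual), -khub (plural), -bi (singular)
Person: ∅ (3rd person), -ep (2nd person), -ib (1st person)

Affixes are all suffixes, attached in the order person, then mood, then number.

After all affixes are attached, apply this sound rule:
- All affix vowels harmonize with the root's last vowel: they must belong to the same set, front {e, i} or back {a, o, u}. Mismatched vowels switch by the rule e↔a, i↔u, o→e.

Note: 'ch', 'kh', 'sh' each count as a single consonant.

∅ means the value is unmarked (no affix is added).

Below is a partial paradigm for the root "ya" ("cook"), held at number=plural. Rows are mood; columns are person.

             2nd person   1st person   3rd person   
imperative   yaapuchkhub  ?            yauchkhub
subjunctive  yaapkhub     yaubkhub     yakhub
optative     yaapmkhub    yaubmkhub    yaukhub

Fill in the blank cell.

yaubuchkhub

Attach person 1st person -ib → yaib.
Attach mood imperative -ich → yaibich.
Attach number plural -khub → yaibichkhub.
Apply vowel harmony: yaibichkhub → yaubuchkhub.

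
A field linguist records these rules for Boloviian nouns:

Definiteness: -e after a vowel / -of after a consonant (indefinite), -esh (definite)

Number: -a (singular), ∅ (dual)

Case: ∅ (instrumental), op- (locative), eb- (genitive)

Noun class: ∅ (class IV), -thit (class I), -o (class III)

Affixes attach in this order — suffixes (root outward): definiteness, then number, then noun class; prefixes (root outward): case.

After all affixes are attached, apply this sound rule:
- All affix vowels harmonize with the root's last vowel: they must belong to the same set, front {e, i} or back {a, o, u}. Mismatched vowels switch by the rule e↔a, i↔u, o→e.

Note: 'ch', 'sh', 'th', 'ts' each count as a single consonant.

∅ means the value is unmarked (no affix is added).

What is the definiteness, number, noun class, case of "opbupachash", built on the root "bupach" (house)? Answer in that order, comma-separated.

Segment: op-bupach-esh.
definiteness: -esh → definite.
number: ∅ → dual.
noun class: ∅ → class IV.
case: op- → locative.

definite, dual, class IV, locative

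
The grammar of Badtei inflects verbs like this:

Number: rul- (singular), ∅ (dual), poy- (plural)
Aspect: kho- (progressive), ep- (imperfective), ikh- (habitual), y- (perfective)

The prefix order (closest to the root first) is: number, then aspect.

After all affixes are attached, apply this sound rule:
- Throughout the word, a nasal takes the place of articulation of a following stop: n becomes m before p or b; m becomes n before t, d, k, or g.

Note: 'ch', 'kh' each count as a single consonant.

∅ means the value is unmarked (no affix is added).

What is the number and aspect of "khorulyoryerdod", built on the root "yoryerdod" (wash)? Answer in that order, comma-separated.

singular, progressive

Segment: kho-rul-yoryerdod.
number: rul- → singular.
aspect: kho- → progressive.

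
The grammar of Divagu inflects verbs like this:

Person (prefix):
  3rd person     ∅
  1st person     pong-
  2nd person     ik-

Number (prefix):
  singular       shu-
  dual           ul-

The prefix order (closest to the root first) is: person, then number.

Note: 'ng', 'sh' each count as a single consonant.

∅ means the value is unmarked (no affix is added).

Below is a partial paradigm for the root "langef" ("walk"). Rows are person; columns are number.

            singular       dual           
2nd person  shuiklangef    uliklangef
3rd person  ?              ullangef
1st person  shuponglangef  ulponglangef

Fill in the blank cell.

person = 3rd person: zero marking, form stays langef.
Attach number singular shu- → shulangef.

shulangef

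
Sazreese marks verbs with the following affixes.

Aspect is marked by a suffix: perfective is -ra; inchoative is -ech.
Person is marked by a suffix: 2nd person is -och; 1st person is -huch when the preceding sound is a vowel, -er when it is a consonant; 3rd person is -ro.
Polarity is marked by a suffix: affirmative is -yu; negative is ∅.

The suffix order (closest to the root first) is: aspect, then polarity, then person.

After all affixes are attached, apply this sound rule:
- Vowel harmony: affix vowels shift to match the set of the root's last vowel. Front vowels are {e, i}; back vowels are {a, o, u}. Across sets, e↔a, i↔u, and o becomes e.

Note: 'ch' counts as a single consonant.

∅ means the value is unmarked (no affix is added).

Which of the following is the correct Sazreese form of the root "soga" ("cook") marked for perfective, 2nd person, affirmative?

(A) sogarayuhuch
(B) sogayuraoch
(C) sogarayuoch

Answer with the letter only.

C

Attach aspect perfective -ra → sogara.
Attach polarity affirmative -yu → sogarayu.
Attach person 2nd person -och → sogarayuoch.
Vowel harmony: no change.
So the correct form is sogarayuoch, option (C).
(B) sogayuraoch is wrong: it has the affixes in the wrong order.
(A) sogarayuhuch is wrong: it uses 1st person instead of 2nd person for person.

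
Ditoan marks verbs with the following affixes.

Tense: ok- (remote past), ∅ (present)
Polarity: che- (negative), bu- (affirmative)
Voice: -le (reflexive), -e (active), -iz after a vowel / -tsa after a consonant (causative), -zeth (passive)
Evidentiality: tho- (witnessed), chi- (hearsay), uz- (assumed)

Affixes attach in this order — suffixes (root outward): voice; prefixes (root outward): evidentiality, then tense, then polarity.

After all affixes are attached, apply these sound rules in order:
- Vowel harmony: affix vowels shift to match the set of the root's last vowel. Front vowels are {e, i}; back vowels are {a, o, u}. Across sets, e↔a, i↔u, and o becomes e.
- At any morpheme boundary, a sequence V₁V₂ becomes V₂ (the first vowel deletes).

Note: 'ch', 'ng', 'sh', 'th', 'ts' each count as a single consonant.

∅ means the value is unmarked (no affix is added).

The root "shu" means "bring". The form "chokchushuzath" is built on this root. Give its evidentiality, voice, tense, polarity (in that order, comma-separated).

Segment: che-ok-chi-shu-zeth.
evidentiality: chi- → hearsay.
voice: -zeth → passive.
tense: ok- → remote past.
polarity: che- → negative.

hearsay, passive, remote past, negative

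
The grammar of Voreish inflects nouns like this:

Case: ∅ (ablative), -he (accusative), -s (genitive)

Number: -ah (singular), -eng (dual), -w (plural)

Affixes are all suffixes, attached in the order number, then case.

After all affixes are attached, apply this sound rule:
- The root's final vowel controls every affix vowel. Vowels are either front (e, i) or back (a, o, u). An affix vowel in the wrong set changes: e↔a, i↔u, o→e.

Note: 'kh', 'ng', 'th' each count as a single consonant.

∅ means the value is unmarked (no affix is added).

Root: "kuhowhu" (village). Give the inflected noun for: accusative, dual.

kuhowhuangha

Attach number dual -eng → kuhowhueng.
Attach case accusative -he → kuhowhuenghe.
Apply vowel harmony: kuhowhuenghe → kuhowhuangha.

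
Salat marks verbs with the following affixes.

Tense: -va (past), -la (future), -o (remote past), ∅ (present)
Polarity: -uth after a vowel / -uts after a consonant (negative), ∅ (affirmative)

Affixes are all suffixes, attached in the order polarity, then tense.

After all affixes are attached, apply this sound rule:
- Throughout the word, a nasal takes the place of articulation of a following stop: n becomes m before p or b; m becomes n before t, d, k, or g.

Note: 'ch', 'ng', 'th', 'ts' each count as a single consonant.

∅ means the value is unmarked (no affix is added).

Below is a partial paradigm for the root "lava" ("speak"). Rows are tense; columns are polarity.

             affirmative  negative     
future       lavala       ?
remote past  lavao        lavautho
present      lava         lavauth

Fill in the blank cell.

lavauthla

Attach polarity negative -uth (after vowel 'a') → lavauth.
Attach tense future -la → lavauthla.
Nasal assimilation: no change.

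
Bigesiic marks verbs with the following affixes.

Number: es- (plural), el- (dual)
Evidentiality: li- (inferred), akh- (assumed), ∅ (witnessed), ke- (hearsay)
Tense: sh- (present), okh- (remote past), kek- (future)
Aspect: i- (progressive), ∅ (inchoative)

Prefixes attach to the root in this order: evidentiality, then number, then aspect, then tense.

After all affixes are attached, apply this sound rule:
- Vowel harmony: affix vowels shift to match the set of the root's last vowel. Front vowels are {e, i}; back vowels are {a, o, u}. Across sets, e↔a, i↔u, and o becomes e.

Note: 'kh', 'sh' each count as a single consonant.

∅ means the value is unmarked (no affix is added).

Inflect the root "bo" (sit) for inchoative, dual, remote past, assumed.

okhalakhbo

Attach evidentiality assumed akh- → akhbo.
Attach number dual el- → elakhbo.
aspect = inchoative: zero marking, form stays elakhbo.
Attach tense remote past okh- → okhelakhbo.
Apply vowel harmony: okhelakhbo → okhalakhbo.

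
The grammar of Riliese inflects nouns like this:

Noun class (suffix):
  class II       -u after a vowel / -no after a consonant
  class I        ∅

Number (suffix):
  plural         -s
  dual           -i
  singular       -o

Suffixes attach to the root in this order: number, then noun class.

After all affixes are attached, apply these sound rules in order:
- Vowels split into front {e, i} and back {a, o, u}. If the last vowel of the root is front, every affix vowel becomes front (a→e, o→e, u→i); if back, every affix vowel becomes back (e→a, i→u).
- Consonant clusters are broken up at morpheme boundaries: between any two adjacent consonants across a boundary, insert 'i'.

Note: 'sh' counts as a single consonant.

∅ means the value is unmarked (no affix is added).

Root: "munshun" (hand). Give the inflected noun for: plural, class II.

munshunisino

Attach number plural -s → munshuns.
Attach noun class class II -no (after consonant 's') → munshunsno.
Vowel harmony: no change.
Apply epenthesis: munshunsno → munshunisino.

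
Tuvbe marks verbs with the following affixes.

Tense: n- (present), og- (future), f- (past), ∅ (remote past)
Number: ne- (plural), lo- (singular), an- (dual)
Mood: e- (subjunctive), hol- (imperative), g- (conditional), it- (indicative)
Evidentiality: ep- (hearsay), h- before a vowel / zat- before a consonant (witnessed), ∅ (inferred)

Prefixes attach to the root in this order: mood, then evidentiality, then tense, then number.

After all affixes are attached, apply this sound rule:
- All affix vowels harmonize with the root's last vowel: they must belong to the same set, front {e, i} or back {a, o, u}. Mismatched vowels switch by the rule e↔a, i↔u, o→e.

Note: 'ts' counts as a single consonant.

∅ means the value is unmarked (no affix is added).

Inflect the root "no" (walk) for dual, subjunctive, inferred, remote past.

Attach mood subjunctive e- → eno.
evidentiality = inferred: zero marking, form stays eno.
tense = remote past: zero marking, form stays eno.
Attach number dual an- → aneno.
Apply vowel harmony: aneno → anano.

anano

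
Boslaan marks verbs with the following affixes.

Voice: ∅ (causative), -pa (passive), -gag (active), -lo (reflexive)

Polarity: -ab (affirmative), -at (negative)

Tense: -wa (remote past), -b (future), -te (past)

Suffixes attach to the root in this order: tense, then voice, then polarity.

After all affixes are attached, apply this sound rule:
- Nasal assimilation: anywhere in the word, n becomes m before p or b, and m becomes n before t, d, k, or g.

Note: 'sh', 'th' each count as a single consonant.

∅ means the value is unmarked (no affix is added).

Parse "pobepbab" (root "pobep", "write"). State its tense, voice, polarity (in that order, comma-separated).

Segment: pobep-b-ab.
tense: -b → future.
voice: ∅ → causative.
polarity: -ab → affirmative.

future, causative, affirmative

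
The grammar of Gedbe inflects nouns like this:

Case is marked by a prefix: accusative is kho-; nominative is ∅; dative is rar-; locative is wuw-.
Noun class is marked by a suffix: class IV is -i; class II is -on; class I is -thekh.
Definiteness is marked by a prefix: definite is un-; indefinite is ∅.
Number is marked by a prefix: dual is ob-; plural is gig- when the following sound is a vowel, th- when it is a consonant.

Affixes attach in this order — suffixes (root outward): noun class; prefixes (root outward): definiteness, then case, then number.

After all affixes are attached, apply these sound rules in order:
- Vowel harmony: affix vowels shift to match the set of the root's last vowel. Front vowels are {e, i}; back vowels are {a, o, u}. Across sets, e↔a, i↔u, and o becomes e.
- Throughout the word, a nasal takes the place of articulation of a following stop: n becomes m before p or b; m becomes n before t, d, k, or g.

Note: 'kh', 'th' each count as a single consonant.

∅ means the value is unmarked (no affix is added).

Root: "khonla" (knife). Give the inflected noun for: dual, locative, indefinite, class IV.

obwuwkhonlau

definiteness = indefinite: zero marking, form stays khonla.
Attach case locative wuw- → wuwkhonla.
Attach number dual ob- → obwuwkhonla.
Attach noun class class IV -i → obwuwkhonlai.
Apply vowel harmony: obwuwkhonlai → obwuwkhonlau.
Nasal assimilation: no change.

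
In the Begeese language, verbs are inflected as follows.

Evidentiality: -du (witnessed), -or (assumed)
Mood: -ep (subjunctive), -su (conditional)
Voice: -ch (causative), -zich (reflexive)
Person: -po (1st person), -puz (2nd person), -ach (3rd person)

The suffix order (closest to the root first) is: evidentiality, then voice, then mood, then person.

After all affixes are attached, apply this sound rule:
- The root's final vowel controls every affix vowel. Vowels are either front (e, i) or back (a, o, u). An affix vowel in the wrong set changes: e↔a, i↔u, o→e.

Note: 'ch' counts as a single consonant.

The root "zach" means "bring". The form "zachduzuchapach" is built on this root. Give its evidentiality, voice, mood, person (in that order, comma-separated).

Segment: zach-du-zich-ep-ach.
evidentiality: -du → witnessed.
voice: -zich → reflexive.
mood: -ep → subjunctive.
person: -ach → 3rd person.

witnessed, reflexive, subjunctive, 3rd person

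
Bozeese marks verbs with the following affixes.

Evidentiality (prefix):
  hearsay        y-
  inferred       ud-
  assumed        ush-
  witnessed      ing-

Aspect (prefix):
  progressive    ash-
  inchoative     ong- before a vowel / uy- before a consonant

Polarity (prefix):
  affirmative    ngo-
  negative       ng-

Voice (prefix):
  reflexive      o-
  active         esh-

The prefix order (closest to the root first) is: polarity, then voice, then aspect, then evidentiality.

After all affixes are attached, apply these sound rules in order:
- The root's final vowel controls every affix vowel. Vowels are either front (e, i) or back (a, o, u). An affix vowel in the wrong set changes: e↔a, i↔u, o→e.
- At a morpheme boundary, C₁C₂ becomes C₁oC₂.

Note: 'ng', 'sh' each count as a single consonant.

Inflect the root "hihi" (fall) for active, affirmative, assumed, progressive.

ishesheshongehihi

Attach polarity affirmative ngo- → ngohihi.
Attach voice active esh- → eshngohihi.
Attach aspect progressive ash- → asheshngohihi.
Attach evidentiality assumed ush- → ushasheshngohihi.
Apply vowel harmony: ushasheshngohihi → ishesheshngehihi.
Apply epenthesis: ishesheshngehihi → ishesheshongehihi.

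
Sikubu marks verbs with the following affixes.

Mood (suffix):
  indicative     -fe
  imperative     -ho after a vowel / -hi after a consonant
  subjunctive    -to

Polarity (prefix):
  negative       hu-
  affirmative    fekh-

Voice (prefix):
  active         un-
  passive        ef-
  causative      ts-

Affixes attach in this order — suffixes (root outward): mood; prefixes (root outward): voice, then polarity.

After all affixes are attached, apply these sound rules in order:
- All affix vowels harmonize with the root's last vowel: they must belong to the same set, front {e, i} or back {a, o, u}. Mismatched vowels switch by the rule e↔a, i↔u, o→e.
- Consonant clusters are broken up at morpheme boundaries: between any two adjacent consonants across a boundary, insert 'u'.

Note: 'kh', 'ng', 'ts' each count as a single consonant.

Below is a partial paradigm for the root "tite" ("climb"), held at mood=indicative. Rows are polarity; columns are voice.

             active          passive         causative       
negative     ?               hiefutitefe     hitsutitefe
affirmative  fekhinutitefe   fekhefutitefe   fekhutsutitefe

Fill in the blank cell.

hiinutitefe

Attach voice active un- → untite.
Attach mood indicative -fe → untitefe.
Attach polarity negative hu- → huuntitefe.
Apply vowel harmony: huuntitefe → hiintitefe.
Apply epenthesis: hiintitefe → hiinutitefe.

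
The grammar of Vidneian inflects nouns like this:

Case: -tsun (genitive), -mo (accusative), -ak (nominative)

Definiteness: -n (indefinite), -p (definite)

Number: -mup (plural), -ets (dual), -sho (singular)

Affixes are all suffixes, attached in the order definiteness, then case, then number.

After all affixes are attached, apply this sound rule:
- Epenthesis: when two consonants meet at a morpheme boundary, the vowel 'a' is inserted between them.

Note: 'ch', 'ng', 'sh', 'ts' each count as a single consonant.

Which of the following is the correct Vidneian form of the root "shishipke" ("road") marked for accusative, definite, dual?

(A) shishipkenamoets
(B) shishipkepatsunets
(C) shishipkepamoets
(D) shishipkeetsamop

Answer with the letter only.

C

Attach definiteness definite -p → shishipkep.
Attach case accusative -mo → shishipkepmo.
Attach number dual -ets → shishipkepmoets.
Apply epenthesis: shishipkepmoets → shishipkepamoets.
So the correct form is shishipkepamoets, option (C).
(B) shishipkepatsunets is wrong: it uses genitive instead of accusative for case.
(A) shishipkenamoets is wrong: it uses indefinite instead of definite for definiteness.
(D) shishipkeetsamop is wrong: it has the affixes in the wrong order.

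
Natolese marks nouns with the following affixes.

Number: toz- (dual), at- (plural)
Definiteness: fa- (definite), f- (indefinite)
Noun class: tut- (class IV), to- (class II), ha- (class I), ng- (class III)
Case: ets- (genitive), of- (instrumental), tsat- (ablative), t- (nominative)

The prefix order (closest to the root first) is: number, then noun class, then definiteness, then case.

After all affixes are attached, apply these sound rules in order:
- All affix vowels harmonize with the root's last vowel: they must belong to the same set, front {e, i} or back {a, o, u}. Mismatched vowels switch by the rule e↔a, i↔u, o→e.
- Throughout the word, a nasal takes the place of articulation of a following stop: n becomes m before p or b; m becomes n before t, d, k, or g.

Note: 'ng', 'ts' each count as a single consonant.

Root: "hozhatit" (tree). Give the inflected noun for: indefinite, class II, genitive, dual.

etsftetezhozhatit

Attach number dual toz- → tozhozhatit.
Attach noun class class II to- → totozhozhatit.
Attach definiteness indefinite f- → ftotozhozhatit.
Attach case genitive ets- → etsftotozhozhatit.
Apply vowel harmony: etsftotozhozhatit → etsftetezhozhatit.
Nasal assimilation: no change.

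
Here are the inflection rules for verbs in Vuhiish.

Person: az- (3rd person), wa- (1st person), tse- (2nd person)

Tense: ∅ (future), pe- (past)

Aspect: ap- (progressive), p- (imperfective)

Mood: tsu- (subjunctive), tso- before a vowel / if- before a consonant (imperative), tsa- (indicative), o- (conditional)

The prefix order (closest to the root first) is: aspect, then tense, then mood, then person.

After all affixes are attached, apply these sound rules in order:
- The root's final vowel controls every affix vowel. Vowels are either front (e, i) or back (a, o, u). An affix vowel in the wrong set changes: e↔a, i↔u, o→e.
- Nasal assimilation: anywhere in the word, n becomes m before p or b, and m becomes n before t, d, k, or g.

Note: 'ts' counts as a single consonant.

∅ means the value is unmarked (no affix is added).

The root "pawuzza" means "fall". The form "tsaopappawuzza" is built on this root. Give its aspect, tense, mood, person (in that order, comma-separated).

Segment: tse-o-pe-p-pawuzza.
aspect: p- → imperfective.
tense: pe- → past.
mood: o- → conditional.
person: tse- → 2nd person.

imperfective, past, conditional, 2nd person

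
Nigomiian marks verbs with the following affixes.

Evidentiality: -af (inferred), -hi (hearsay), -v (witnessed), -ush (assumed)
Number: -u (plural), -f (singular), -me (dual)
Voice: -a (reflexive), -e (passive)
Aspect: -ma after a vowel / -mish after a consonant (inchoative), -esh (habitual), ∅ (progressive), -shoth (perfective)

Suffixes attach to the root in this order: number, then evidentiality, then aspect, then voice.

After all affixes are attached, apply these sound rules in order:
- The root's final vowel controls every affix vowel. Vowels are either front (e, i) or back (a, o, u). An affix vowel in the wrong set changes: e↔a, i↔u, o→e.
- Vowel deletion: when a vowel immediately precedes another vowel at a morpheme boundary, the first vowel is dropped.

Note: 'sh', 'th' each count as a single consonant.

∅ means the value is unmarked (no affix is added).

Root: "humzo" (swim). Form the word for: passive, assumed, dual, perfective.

humzomushshotha

Attach number dual -me → humzome.
Attach evidentiality assumed -ush → humzomeush.
Attach aspect perfective -shoth → humzomeushshoth.
Attach voice passive -e → humzomeushshothe.
Apply vowel harmony: humzomeushshothe → humzomaushshotha.
Apply vowel deletion: humzomaushshotha → humzomushshotha.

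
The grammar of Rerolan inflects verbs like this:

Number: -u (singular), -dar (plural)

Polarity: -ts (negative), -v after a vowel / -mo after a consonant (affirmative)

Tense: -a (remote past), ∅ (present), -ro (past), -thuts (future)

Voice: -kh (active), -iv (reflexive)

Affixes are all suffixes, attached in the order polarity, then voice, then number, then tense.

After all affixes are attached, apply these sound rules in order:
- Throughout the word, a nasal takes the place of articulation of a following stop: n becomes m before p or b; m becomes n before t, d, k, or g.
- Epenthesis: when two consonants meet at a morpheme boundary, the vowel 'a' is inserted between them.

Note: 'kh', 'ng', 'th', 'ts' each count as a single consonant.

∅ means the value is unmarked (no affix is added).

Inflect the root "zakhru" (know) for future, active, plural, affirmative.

zakhruvakhadarathuts

Attach polarity affirmative -v (after vowel 'u') → zakhruv.
Attach voice active -kh → zakhruvkh.
Attach number plural -dar → zakhruvkhdar.
Attach tense future -thuts → zakhruvkhdarthuts.
Nasal assimilation: no change.
Apply epenthesis: zakhruvkhdarthuts → zakhruvakhadarathuts.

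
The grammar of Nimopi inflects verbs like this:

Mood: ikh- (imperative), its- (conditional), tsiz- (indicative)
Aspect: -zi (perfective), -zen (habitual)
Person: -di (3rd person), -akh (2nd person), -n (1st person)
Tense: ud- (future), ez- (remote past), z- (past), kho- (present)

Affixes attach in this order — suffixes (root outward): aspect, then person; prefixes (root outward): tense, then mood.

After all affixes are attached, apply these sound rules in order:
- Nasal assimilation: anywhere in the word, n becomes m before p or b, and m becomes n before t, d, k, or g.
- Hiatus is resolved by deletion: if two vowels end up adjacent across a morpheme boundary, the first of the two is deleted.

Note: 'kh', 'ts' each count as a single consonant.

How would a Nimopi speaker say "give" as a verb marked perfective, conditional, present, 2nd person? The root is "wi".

itskhowizakh

Attach aspect perfective -zi → wizi.
Attach tense present kho- → khowizi.
Attach person 2nd person -akh → khowiziakh.
Attach mood conditional its- → itskhowiziakh.
Nasal assimilation: no change.
Apply vowel deletion: itskhowiziakh → itskhowizakh.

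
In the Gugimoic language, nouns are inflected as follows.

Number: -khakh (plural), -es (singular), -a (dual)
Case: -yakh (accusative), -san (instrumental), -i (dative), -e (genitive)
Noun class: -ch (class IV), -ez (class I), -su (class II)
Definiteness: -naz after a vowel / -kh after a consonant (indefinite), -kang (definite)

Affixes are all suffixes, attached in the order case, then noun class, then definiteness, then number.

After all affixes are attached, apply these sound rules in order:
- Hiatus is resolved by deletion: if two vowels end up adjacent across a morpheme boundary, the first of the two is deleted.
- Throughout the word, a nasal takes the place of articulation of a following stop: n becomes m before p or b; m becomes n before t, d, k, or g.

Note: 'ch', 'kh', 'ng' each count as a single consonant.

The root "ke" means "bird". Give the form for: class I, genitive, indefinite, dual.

Attach case genitive -e → kee.
Attach noun class class I -ez → keeez.
Attach definiteness indefinite -kh (after consonant 'z') → keeezkh.
Attach number dual -a → keeezkha.
Apply vowel deletion: keeezkha → kezkha.
Nasal assimilation: no change.

kezkha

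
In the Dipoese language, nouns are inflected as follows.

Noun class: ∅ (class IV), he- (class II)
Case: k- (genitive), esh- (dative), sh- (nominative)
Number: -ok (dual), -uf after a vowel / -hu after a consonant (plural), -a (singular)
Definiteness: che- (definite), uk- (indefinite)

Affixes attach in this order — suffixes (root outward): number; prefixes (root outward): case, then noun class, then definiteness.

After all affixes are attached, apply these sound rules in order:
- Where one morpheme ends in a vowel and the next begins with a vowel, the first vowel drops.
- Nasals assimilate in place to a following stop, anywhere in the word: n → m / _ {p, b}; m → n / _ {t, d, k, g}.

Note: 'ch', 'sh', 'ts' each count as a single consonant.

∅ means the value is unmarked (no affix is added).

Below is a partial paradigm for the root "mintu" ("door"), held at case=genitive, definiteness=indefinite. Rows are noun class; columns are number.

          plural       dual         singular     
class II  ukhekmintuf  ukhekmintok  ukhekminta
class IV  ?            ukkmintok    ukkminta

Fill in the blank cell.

ukkmintuf

Attach case genitive k- → kmintu.
Attach number plural -uf (after vowel 'u') → kmintuuf.
noun class = class IV: zero marking, form stays kmintuuf.
Attach definiteness indefinite uk- → ukkmintuuf.
Apply vowel deletion: ukkmintuuf → ukkmintuf.
Nasal assimilation: no change.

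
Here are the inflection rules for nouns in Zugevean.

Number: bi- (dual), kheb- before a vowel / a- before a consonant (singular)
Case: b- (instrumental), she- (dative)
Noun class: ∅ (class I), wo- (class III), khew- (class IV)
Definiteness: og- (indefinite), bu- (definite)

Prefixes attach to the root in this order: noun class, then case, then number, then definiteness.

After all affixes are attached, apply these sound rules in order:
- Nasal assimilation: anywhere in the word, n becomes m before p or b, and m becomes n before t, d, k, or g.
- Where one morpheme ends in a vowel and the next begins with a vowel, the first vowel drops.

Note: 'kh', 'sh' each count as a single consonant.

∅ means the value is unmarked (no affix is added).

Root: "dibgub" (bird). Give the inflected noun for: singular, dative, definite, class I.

noun class = class I: zero marking, form stays dibgub.
Attach case dative she- → shedibgub.
Attach number singular a- (before consonant 'sh') → ashedibgub.
Attach definiteness definite bu- → buashedibgub.
Nasal assimilation: no change.
Apply vowel deletion: buashedibgub → bashedibgub.

bashedibgub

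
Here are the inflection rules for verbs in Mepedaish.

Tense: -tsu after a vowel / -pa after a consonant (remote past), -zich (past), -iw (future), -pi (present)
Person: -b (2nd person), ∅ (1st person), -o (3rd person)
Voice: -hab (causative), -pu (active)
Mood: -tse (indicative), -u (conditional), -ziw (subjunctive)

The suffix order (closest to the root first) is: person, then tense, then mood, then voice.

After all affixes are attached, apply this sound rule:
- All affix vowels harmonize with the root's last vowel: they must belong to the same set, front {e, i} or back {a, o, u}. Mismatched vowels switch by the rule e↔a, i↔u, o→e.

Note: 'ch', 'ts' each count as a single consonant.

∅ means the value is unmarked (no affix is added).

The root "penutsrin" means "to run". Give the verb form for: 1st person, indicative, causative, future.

person = 1st person: zero marking, form stays penutsrin.
Attach tense future -iw → penutsriniw.
Attach mood indicative -tse → penutsriniwtse.
Attach voice causative -hab → penutsriniwtsehab.
Apply vowel harmony: penutsriniwtsehab → penutsriniwtseheb.

penutsriniwtseheb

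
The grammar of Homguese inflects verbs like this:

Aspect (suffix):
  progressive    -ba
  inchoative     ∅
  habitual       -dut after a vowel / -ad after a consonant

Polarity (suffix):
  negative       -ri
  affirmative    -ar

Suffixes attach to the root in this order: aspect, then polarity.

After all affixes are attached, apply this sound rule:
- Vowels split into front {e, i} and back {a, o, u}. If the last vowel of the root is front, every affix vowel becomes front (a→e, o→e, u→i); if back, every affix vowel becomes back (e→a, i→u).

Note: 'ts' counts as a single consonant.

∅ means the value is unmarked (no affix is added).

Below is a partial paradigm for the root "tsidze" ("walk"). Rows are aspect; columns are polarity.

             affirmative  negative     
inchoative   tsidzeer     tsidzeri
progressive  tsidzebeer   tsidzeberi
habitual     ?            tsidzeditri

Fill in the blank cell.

Attach aspect habitual -dut (after vowel 'e') → tsidzedut.
Attach polarity affirmative -ar → tsidzedutar.
Apply vowel harmony: tsidzedutar → tsidzediter.

tsidzediter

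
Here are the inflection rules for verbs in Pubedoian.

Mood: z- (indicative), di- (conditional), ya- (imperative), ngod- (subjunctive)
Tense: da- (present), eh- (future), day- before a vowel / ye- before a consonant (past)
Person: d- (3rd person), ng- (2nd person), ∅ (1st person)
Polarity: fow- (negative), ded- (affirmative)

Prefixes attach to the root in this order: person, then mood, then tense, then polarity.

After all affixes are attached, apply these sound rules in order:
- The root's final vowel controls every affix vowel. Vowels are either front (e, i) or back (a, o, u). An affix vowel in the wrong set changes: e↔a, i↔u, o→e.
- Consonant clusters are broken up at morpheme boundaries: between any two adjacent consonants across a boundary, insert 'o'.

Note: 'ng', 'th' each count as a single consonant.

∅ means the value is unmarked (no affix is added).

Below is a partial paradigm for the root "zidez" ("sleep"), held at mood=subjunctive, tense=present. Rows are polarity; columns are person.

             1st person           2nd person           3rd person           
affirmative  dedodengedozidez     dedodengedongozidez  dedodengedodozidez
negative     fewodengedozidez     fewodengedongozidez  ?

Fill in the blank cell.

fewodengedodozidez

Attach person 3rd person d- → dzidez.
Attach mood subjunctive ngod- → ngoddzidez.
Attach tense present da- → dangoddzidez.
Attach polarity negative fow- → fowdangoddzidez.
Apply vowel harmony: fowdangoddzidez → fewdengeddzidez.
Apply epenthesis: fewdengeddzidez → fewodengedodozidez.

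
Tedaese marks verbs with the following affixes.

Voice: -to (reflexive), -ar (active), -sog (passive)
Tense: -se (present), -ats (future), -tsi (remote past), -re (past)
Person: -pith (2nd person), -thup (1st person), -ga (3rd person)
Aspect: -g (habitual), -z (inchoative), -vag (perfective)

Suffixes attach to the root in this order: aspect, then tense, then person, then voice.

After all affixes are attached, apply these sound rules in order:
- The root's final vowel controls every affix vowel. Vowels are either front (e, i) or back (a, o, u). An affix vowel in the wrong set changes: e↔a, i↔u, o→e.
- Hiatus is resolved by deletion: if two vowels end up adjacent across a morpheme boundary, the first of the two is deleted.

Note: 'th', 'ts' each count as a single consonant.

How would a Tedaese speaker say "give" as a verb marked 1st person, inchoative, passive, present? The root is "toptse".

toptsezsethipseg

Attach aspect inchoative -z → toptsez.
Attach tense present -se → toptsezse.
Attach person 1st person -thup → toptsezsethup.
Attach voice passive -sog → toptsezsethupsog.
Apply vowel harmony: toptsezsethupsog → toptsezsethipseg.
Vowel deletion: no change.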